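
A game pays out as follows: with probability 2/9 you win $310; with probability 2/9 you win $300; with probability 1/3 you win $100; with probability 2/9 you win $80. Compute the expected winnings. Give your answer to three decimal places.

E[payout] = 310·2/9 + 300·2/9 + 100·1/3 + 80·2/9
 = 620/9 + 200/3 + 100/3 + 160/9
 = 560/3

186.667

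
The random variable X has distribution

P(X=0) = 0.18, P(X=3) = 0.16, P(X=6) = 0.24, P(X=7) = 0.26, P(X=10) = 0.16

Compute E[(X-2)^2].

E[(X-2)^2] = Σ (x-2)^2·P(X=x)
 = 4·0.18 + 1·0.16 + 16·0.24 + 25·0.26 + 64·0.16
 = 0.72 + 0.16 + 3.84 + 6.5 + 10.24
 = 21.46

21.46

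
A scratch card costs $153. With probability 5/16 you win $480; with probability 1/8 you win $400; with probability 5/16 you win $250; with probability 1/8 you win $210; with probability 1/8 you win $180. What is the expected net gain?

173.875

E[payout] = 480·5/16 + 400·1/8 + 250·5/16 + 210·1/8 + 180·1/8
 = 150 + 50 + 625/8 + 105/4 + 45/2
 = 2615/8
Net = 2615/8 - 153 = 1391/8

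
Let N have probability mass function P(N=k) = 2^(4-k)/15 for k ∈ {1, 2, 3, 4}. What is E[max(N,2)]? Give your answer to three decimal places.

E[max(N,2)] = Σ max(n,2)·P(N=n)
 = 2·8/15 + 2·4/15 + 3·2/15 + 4·1/15
 = 16/15 + 8/15 + 2/5 + 4/15
 = 34/15

2.267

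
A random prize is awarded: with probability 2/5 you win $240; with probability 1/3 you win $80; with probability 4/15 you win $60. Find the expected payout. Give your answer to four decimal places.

E[payout] = 240·2/5 + 80·1/3 + 60·4/15
 = 96 + 80/3 + 16
 = 416/3

138.6667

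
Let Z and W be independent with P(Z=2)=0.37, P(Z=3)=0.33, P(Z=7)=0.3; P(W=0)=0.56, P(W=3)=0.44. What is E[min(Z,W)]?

E[min(Z,W)] = Σ_z Σ_w min(z,w) · P(Z=z)P(W=w)
 = 0·0.2072 + 2·0.1628 + 0·0.1848 + 3·0.1452 + 0·0.168 + 3·0.132
 = 0 + 0.3256 + 0 + 0.4356 + 0 + 0.396
 = 1.1572

1.1572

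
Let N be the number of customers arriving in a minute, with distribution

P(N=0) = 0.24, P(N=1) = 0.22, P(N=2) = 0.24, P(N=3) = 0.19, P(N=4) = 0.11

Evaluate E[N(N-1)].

E[N(N-1)] = Σ n(n-1)·P(N=n)
 = 0·0.24 + 0·0.22 + 2·0.24 + 6·0.19 + 12·0.11
 = 0 + 0 + 0.48 + 1.14 + 1.32
 = 2.94

2.94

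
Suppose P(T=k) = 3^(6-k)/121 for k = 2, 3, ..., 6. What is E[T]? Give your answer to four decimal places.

E[T] = Σ t·P(T=t)
 = 2·81/121 + 3·27/121 + 4·9/121 + 5·3/121 + 6·1/121
 = 162/121 + 81/121 + 36/121 + 15/121 + 6/121
 = 300/121

2.4793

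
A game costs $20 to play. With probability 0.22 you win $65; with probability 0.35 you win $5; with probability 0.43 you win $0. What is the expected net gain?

E[payout] = 65·0.22 + 5·0.35 + 0·0.43
 = 14.3 + 1.75 + 0
 = 16.05
Net = 16.05 - 20 = -3.95

-3.95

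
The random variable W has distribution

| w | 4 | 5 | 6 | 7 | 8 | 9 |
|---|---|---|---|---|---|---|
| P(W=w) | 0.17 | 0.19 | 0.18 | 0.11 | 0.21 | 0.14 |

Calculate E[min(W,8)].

E[min(W,8)] = Σ min(w,8)·P(W=w)
 = 4·0.17 + 5·0.19 + 6·0.18 + 7·0.11 + 8·0.21 + 8·0.14
 = 0.68 + 0.95 + 1.08 + 0.77 + 1.68 + 1.12
 = 6.28

6.28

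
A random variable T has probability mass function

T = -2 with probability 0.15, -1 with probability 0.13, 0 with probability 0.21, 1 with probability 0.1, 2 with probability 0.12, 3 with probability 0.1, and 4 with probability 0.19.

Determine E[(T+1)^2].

8.19

E[(T+1)^2] = Σ (t+1)^2·P(T=t)
 = 1·0.15 + 0·0.13 + 1·0.21 + 4·0.1 + 9·0.12 + 16·0.1 + 25·0.19
 = 0.15 + 0 + 0.21 + 0.4 + 1.08 + 1.6 + 4.75
 = 8.19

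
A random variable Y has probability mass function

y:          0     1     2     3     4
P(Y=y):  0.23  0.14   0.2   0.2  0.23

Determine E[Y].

2.06

E[Y] = Σ y·P(Y=y)
 = 0·0.23 + 1·0.14 + 2·0.2 + 3·0.2 + 4·0.23
 = 0 + 0.14 + 0.4 + 0.6 + 0.92
 = 2.06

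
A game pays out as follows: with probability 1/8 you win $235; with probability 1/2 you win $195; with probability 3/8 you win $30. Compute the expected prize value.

E[payout] = 235·1/8 + 195·1/2 + 30·3/8
 = 235/8 + 195/2 + 45/4
 = 1105/8

138.125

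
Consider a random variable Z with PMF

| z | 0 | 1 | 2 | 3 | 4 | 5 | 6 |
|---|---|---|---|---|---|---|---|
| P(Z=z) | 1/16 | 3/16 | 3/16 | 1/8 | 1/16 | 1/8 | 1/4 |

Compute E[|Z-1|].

2.4375

E[|Z-1|] = Σ |z-1|·P(Z=z)
 = 1·1/16 + 0·3/16 + 1·3/16 + 2·1/8 + 3·1/16 + 4·1/8 + 5·1/4
 = 1/16 + 0 + 3/16 + 1/4 + 3/16 + 1/2 + 5/4
 = 39/16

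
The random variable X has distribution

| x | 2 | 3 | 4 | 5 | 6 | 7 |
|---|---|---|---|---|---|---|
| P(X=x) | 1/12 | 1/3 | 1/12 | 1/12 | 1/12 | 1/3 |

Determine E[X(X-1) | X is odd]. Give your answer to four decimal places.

23.5556

P(X is odd) = 1/3 + 1/12 + 1/3 = 3/4.
E[X(X-1) | X is odd] = [6·1/3 + 20·1/12 + 42·1/3] / (3/4)
 = 53/3 / (3/4)
 = 212/9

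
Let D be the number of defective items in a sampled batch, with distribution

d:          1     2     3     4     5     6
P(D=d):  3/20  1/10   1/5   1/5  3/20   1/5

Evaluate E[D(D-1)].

E[D(D-1)] = Σ d(d-1)·P(D=d)
 = 0·3/20 + 2·1/10 + 6·1/5 + 12·1/5 + 20·3/20 + 30·1/5
 = 0 + 1/5 + 6/5 + 12/5 + 3 + 6
 = 64/5

12.8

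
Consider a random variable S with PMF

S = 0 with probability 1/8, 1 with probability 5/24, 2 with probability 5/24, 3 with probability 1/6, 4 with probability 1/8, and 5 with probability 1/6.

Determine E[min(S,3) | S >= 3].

3

P(S >= 3) = 1/6 + 1/8 + 1/6 = 11/24.
E[min(S,3) | S >= 3] = [3·1/6 + 3·1/8 + 3·1/6] / (11/24)
 = 11/8 / (11/24)
 = 3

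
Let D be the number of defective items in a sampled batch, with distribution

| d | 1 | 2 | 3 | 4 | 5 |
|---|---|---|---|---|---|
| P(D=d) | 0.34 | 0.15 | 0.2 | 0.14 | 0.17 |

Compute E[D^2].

9.23

E[D^2] = Σ d^2·P(D=d)
 = 1·0.34 + 4·0.15 + 9·0.2 + 16·0.14 + 25·0.17
 = 0.34 + 0.6 + 1.8 + 2.24 + 4.25
 = 9.23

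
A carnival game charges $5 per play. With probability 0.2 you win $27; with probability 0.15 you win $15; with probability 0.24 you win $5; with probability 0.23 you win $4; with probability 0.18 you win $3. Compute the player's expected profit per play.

5.31

E[payout] = 27·0.2 + 15·0.15 + 5·0.24 + 4·0.23 + 3·0.18
 = 5.4 + 2.25 + 1.2 + 0.92 + 0.54
 = 10.31
Net = 10.31 - 5 = 5.31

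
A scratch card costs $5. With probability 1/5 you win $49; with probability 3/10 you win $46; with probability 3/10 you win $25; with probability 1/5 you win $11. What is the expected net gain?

28.3

E[payout] = 49·1/5 + 46·3/10 + 25·3/10 + 11·1/5
 = 49/5 + 69/5 + 15/2 + 11/5
 = 333/10
Net = 333/10 - 5 = 283/10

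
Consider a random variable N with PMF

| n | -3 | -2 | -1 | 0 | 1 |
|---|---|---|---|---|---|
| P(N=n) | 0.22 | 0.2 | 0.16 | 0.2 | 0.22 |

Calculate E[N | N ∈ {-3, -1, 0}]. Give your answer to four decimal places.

P(N ∈ {-3, -1, 0}) = 0.22 + 0.16 + 0.2 = 0.58.
E[N | N ∈ {-3, -1, 0}] = [(-3)·0.22 + (-1)·0.16 + 0·0.2] / 0.58
 = -0.82 / 0.58
 = -41/29

-1.4138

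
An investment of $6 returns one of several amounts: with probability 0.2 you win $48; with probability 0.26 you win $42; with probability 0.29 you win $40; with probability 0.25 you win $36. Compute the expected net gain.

E[payout] = 48·0.2 + 42·0.26 + 40·0.29 + 36·0.25
 = 9.6 + 10.92 + 11.6 + 9
 = 41.12
Net = 41.12 - 6 = 35.12

35.12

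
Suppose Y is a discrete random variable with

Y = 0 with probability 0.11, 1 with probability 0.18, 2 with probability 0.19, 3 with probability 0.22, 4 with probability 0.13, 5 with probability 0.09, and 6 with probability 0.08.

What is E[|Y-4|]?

E[|Y-4|] = Σ |y-4|·P(Y=y)
 = 4·0.11 + 3·0.18 + 2·0.19 + 1·0.22 + 0·0.13 + 1·0.09 + 2·0.08
 = 0.44 + 0.54 + 0.38 + 0.22 + 0 + 0.09 + 0.16
 = 1.83

1.83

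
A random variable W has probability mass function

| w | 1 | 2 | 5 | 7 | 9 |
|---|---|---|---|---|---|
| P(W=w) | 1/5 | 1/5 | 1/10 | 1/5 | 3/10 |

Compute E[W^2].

37.6

E[W^2] = Σ w^2·P(W=w)
 = 1·1/5 + 4·1/5 + 25·1/10 + 49·1/5 + 81·3/10
 = 1/5 + 4/5 + 5/2 + 49/5 + 243/10
 = 188/5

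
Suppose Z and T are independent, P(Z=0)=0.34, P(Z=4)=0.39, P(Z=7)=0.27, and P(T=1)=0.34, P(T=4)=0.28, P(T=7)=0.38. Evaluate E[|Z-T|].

3.0208

E[|Z-T|] = Σ_z Σ_t |z-t| · P(Z=z)P(T=t)
 = 1·0.1156 + 4·0.0952 + 7·0.1292 + 3·0.1326 + 0·0.1092 + 3·0.1482 + 6·0.0918 + 3·0.0756 + 0·0.1026
 = 0.1156 + 0.3808 + 0.9044 + 0.3978 + 0 + 0.4446 + 0.5508 + 0.2268 + 0
 = 3.0208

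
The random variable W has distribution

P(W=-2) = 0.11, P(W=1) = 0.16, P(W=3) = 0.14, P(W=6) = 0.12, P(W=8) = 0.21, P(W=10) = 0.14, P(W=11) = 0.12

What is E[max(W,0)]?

E[max(W,0)] = Σ max(w,0)·P(W=w)
 = 0·0.11 + 1·0.16 + 3·0.14 + 6·0.12 + 8·0.21 + 10·0.14 + 11·0.12
 = 0 + 0.16 + 0.42 + 0.72 + 1.68 + 1.4 + 1.32
 = 5.7

5.7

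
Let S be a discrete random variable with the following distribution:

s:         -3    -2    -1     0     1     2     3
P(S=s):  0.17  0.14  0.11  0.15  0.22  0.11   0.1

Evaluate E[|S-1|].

E[|S-1|] = Σ |s-1|·P(S=s)
 = 4·0.17 + 3·0.14 + 2·0.11 + 1·0.15 + 0·0.22 + 1·0.11 + 2·0.1
 = 0.68 + 0.42 + 0.22 + 0.15 + 0 + 0.11 + 0.2
 = 1.78

1.78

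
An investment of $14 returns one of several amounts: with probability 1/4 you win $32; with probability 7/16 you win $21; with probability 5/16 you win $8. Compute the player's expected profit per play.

5.6875

E[payout] = 32·1/4 + 21·7/16 + 8·5/16
 = 8 + 147/16 + 5/2
 = 315/16
Net = 315/16 - 14 = 91/16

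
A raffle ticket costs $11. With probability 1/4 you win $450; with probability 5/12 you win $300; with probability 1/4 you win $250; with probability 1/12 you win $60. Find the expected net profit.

E[payout] = 450·1/4 + 300·5/12 + 250·1/4 + 60·1/12
 = 225/2 + 125 + 125/2 + 5
 = 305
Net = 305 - 11 = 294

294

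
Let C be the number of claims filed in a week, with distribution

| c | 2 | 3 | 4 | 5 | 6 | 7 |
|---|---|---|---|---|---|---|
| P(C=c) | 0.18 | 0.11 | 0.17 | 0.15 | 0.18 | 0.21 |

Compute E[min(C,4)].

E[min(C,4)] = Σ min(c,4)·P(C=c)
 = 2·0.18 + 3·0.11 + 4·0.17 + 4·0.15 + 4·0.18 + 4·0.21
 = 0.36 + 0.33 + 0.68 + 0.6 + 0.72 + 0.84
 = 3.53

3.53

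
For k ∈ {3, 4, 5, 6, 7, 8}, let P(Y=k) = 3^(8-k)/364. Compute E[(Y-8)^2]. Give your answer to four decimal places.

E[(Y-8)^2] = Σ (y-8)^2·P(Y=y)
 = 25·243/364 + 16·81/364 + 9·27/364 + 4·9/364 + 1·3/364 + 0·1/364
 = 6075/364 + 324/91 + 243/364 + 9/91 + 3/364 + 0
 = 7653/364

21.0247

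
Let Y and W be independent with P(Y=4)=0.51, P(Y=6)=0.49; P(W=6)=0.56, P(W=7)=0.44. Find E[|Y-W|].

E[|Y-W|] = Σ_y Σ_w |y-w| · P(Y=y)P(W=w)
 = 2·0.2856 + 3·0.2244 + 0·0.2744 + 1·0.2156
 = 0.5712 + 0.6732 + 0 + 0.2156
 = 1.46

1.46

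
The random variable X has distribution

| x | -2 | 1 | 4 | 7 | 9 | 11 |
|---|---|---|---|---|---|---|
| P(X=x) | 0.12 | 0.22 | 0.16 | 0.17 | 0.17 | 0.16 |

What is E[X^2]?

44.72

E[X^2] = Σ x^2·P(X=x)
 = 4·0.12 + 1·0.22 + 16·0.16 + 49·0.17 + 81·0.17 + 121·0.16
 = 0.48 + 0.22 + 2.56 + 8.33 + 13.77 + 19.36
 = 44.72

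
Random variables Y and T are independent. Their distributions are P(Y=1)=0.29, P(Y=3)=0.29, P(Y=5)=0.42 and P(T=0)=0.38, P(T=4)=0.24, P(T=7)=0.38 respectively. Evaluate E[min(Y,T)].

1.9204

E[min(Y,T)] = Σ_y Σ_t min(y,t) · P(Y=y)P(T=t)
 = 0·0.1102 + 1·0.0696 + 1·0.1102 + 0·0.1102 + 3·0.0696 + 3·0.1102 + 0·0.1596 + 4·0.1008 + 5·0.1596
 = 0 + 0.0696 + 0.1102 + 0 + 0.2088 + 0.3306 + 0 + 0.4032 + 0.798
 = 1.9204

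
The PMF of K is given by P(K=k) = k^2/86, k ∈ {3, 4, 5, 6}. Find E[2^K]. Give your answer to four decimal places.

39.9070

E[2^K] = Σ 2^k·P(K=k)
 = 8·9/86 + 16·8/43 + 32·25/86 + 64·18/43
 = 36/43 + 128/43 + 400/43 + 1152/43
 = 1716/43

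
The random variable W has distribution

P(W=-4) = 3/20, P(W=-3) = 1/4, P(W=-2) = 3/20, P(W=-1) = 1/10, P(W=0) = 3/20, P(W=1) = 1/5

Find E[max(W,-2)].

-1

E[max(W,-2)] = Σ max(w,-2)·P(W=w)
 = (-2)·3/20 + (-2)·1/4 + (-2)·3/20 + (-1)·1/10 + 0·3/20 + 1·1/5
 = (-3/10) + (-1/2) + (-3/10) + (-1/10) + 0 + 1/5
 = -1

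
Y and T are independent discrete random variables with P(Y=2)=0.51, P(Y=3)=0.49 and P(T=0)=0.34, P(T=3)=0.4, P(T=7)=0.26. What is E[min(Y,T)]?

E[min(Y,T)] = Σ_y Σ_t min(y,t) · P(Y=y)P(T=t)
 = 0·0.1734 + 2·0.204 + 2·0.1326 + 0·0.1666 + 3·0.196 + 3·0.1274
 = 0 + 0.408 + 0.2652 + 0 + 0.588 + 0.3822
 = 1.6434

1.6434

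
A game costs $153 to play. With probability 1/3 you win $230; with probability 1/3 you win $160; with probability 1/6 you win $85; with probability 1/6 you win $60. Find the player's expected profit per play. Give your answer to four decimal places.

E[payout] = 230·1/3 + 160·1/3 + 85·1/6 + 60·1/6
 = 230/3 + 160/3 + 85/6 + 10
 = 925/6
Net = 925/6 - 153 = 7/6

1.1667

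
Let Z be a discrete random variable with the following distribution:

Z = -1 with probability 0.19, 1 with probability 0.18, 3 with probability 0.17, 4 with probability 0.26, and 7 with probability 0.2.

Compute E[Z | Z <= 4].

P(Z <= 4) = 0.19 + 0.18 + 0.17 + 0.26 = 0.8.
E[Z | Z <= 4] = [(-1)·0.19 + 1·0.18 + 3·0.17 + 4·0.26] / 0.8
 = 1.54 / 0.8
 = 77/40

1.925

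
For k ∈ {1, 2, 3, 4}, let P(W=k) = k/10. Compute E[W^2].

10

E[W^2] = Σ w^2·P(W=w)
 = 1·1/10 + 4·1/5 + 9·3/10 + 16·2/5
 = 1/10 + 4/5 + 27/10 + 32/5
 = 10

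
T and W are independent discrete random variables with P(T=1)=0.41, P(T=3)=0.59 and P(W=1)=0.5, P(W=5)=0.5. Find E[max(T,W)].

E[max(T,W)] = Σ_t Σ_w max(t,w) · P(T=t)P(W=w)
 = 1·0.205 + 5·0.205 + 3·0.295 + 5·0.295
 = 0.205 + 1.025 + 0.885 + 1.475
 = 3.59

3.59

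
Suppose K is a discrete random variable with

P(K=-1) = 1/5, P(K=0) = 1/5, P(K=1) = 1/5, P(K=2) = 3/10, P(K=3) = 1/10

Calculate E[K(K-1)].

1.6

E[K(K-1)] = Σ k(k-1)·P(K=k)
 = 2·1/5 + 0·1/5 + 0·1/5 + 2·3/10 + 6·1/10
 = 2/5 + 0 + 0 + 3/5 + 3/5
 = 8/5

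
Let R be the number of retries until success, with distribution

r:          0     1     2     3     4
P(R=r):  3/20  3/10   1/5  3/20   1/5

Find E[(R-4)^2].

6.05

E[(R-4)^2] = Σ (r-4)^2·P(R=r)
 = 16·3/20 + 9·3/10 + 4·1/5 + 1·3/20 + 0·1/5
 = 12/5 + 27/10 + 4/5 + 3/20 + 0
 = 121/20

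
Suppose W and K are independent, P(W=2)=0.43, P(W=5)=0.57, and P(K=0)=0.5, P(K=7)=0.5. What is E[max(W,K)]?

5.355

E[max(W,K)] = Σ_w Σ_k max(w,k) · P(W=w)P(K=k)
 = 2·0.215 + 7·0.215 + 5·0.285 + 7·0.285
 = 0.43 + 1.505 + 1.425 + 1.995
 = 5.355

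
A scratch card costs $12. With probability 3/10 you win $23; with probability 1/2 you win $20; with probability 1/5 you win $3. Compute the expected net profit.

E[payout] = 23·3/10 + 20·1/2 + 3·1/5
 = 69/10 + 10 + 3/5
 = 35/2
Net = 35/2 - 12 = 11/2

5.5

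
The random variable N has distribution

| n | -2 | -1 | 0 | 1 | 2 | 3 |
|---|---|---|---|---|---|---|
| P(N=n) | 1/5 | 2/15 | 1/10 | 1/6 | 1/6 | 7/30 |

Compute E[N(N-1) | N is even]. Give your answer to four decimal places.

P(N is even) = 1/5 + 1/10 + 1/6 = 7/15.
E[N(N-1) | N is even] = [6·1/5 + 0·1/10 + 2·1/6] / (7/15)
 = 23/15 / (7/15)
 = 23/7

3.2857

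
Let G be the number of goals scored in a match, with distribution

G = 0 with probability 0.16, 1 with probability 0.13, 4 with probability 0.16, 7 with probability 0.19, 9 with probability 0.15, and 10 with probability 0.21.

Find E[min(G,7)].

E[min(G,7)] = Σ min(g,7)·P(G=g)
 = 0·0.16 + 1·0.13 + 4·0.16 + 7·0.19 + 7·0.15 + 7·0.21
 = 0 + 0.13 + 0.64 + 1.33 + 1.05 + 1.47
 = 4.62

4.62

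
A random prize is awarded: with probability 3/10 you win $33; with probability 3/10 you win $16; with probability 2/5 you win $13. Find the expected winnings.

E[payout] = 33·3/10 + 16·3/10 + 13·2/5
 = 99/10 + 24/5 + 26/5
 = 199/10

19.9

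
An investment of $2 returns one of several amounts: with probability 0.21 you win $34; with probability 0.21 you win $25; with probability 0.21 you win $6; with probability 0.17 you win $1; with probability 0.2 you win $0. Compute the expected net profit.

E[payout] = 34·0.21 + 25·0.21 + 6·0.21 + 1·0.17 + 0·0.2
 = 7.14 + 5.25 + 1.26 + 0.17 + 0
 = 13.82
Net = 13.82 - 2 = 11.82

11.82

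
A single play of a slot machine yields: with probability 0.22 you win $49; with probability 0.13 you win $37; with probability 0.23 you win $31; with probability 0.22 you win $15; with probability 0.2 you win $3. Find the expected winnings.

26.62

E[payout] = 49·0.22 + 37·0.13 + 31·0.23 + 15·0.22 + 3·0.2
 = 10.78 + 4.81 + 7.13 + 3.3 + 0.6
 = 26.62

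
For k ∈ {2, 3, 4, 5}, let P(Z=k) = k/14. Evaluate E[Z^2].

16

E[Z^2] = Σ z^2·P(Z=z)
 = 4·1/7 + 9·3/14 + 16·2/7 + 25·5/14
 = 4/7 + 27/14 + 32/7 + 125/14
 = 16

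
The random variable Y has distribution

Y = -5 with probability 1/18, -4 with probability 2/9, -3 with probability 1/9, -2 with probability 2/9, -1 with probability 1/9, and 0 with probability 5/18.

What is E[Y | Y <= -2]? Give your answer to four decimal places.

P(Y <= -2) = 1/18 + 2/9 + 1/9 + 2/9 = 11/18.
E[Y | Y <= -2] = [(-5)·1/18 + (-4)·2/9 + (-3)·1/9 + (-2)·2/9] / (11/18)
 = -35/18 / (11/18)
 = -35/11

-3.1818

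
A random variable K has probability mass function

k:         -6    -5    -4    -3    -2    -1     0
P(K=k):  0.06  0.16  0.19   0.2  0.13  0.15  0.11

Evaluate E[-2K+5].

E[-2K+5] = Σ (-2k+5)·P(K=k)
 = 17·0.06 + 15·0.16 + 13·0.19 + 11·0.2 + 9·0.13 + 7·0.15 + 5·0.11
 = 1.02 + 2.4 + 2.47 + 2.2 + 1.17 + 1.05 + 0.55
 = 10.86

10.86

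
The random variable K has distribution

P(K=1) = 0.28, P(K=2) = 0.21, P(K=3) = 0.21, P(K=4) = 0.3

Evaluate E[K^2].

7.81

E[K^2] = Σ k^2·P(K=k)
 = 1·0.28 + 4·0.21 + 9·0.21 + 16·0.3
 = 0.28 + 0.84 + 1.89 + 4.8
 = 7.81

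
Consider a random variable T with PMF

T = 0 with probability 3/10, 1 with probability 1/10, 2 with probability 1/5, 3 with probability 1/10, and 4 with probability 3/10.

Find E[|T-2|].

1.4

E[|T-2|] = Σ |t-2|·P(T=t)
 = 2·3/10 + 1·1/10 + 0·1/5 + 1·1/10 + 2·3/10
 = 3/5 + 1/10 + 0 + 1/10 + 3/5
 = 7/5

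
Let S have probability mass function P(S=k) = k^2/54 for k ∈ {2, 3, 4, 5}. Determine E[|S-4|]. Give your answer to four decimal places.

E[|S-4|] = Σ |s-4|·P(S=s)
 = 2·2/27 + 1·1/6 + 0·8/27 + 1·25/54
 = 4/27 + 1/6 + 0 + 25/54
 = 7/9

0.7778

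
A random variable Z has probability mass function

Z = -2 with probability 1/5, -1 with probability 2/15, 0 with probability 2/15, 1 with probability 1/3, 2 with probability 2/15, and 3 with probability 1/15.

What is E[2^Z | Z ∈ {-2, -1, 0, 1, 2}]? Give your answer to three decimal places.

1.554

P(Z ∈ {-2, -1, 0, 1, 2}) = 1/5 + 2/15 + 2/15 + 1/3 + 2/15 = 14/15.
E[2^Z | Z ∈ {-2, -1, 0, 1, 2}] = [1/4·1/5 + 1/2·2/15 + 1·2/15 + 2·1/3 + 4·2/15] / (14/15)
 = 29/20 / (14/15)
 = 87/56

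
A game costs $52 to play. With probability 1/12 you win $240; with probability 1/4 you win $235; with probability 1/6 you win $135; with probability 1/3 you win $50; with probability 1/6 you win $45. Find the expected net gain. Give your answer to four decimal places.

E[payout] = 240·1/12 + 235·1/4 + 135·1/6 + 50·1/3 + 45·1/6
 = 20 + 235/4 + 45/2 + 50/3 + 15/2
 = 1505/12
Net = 1505/12 - 52 = 881/12

73.4167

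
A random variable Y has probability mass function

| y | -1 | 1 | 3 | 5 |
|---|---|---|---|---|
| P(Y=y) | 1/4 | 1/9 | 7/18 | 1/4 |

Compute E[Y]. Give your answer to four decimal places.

2.2778

E[Y] = Σ y·P(Y=y)
 = (-1)·1/4 + 1·1/9 + 3·7/18 + 5·1/4
 = (-1/4) + 1/9 + 7/6 + 5/4
 = 41/18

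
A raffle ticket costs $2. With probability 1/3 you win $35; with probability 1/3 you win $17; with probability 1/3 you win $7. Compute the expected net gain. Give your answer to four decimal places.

17.6667

E[payout] = 35·1/3 + 17·1/3 + 7·1/3
 = 35/3 + 17/3 + 7/3
 = 59/3
Net = 59/3 - 2 = 53/3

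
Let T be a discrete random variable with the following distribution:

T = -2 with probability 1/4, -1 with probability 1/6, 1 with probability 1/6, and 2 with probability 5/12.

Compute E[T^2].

3

E[T^2] = Σ t^2·P(T=t)
 = 4·1/4 + 1·1/6 + 1·1/6 + 4·5/12
 = 1 + 1/6 + 1/6 + 5/3
 = 3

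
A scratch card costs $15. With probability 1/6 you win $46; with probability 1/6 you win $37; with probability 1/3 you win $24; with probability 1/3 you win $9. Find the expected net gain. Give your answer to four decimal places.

9.8333

E[payout] = 46·1/6 + 37·1/6 + 24·1/3 + 9·1/3
 = 23/3 + 37/6 + 8 + 3
 = 149/6
Net = 149/6 - 15 = 59/6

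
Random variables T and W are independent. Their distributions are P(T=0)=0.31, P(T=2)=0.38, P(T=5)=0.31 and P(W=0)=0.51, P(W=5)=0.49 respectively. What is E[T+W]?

4.76

E[T+W] = Σ_t Σ_w (t+w) · P(T=t)P(W=w)
 = 0·0.1581 + 5·0.1519 + 2·0.1938 + 7·0.1862 + 5·0.1581 + 10·0.1519
 = 0 + 0.7595 + 0.3876 + 1.3034 + 0.7905 + 1.519
 = 4.76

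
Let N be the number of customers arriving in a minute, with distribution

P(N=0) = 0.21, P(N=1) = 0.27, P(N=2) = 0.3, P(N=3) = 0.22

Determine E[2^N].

3.71

E[2^N] = Σ 2^n·P(N=n)
 = 1·0.21 + 2·0.27 + 4·0.3 + 8·0.22
 = 0.21 + 0.54 + 1.2 + 1.76
 = 3.71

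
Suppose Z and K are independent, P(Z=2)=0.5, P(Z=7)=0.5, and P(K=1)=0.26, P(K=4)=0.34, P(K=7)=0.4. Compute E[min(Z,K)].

E[min(Z,K)] = Σ_z Σ_k min(z,k) · P(Z=z)P(K=k)
 = 1·0.13 + 2·0.17 + 2·0.2 + 1·0.13 + 4·0.17 + 7·0.2
 = 0.13 + 0.34 + 0.4 + 0.13 + 0.68 + 1.4
 = 3.08

3.08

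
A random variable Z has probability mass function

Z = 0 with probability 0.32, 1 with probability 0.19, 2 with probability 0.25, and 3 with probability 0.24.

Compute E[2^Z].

E[2^Z] = Σ 2^z·P(Z=z)
 = 1·0.32 + 2·0.19 + 4·0.25 + 8·0.24
 = 0.32 + 0.38 + 1 + 1.92
 = 3.62

3.62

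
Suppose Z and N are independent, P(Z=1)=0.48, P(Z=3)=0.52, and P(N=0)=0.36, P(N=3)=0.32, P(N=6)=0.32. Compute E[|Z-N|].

2.3088

E[|Z-N|] = Σ_z Σ_n |z-n| · P(Z=z)P(N=n)
 = 1·0.1728 + 2·0.1536 + 5·0.1536 + 3·0.1872 + 0·0.1664 + 3·0.1664
 = 0.1728 + 0.3072 + 0.768 + 0.5616 + 0 + 0.4992
 = 2.3088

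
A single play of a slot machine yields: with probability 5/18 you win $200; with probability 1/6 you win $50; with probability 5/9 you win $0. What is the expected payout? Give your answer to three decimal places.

63.889

E[payout] = 200·5/18 + 50·1/6 + 0·5/9
 = 500/9 + 25/3 + 0
 = 575/9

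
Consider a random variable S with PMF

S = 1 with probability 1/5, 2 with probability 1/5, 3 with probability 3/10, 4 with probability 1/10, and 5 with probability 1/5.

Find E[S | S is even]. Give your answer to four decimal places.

P(S is even) = 1/5 + 1/10 = 3/10.
E[S | S is even] = [2·1/5 + 4·1/10] / (3/10)
 = 4/5 / (3/10)
 = 8/3

2.6667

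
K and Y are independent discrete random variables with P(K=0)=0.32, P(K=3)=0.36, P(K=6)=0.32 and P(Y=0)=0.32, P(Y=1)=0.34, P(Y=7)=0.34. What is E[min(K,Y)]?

1.2512

E[min(K,Y)] = Σ_k Σ_y min(k,y) · P(K=k)P(Y=y)
 = 0·0.1024 + 0·0.1088 + 0·0.1088 + 0·0.1152 + 1·0.1224 + 3·0.1224 + 0·0.1024 + 1·0.1088 + 6·0.1088
 = 0 + 0 + 0 + 0 + 0.1224 + 0.3672 + 0 + 0.1088 + 0.6528
 = 1.2512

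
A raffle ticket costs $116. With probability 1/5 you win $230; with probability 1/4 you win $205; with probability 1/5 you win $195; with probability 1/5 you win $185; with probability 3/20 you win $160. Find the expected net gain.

E[payout] = 230·1/5 + 205·1/4 + 195·1/5 + 185·1/5 + 160·3/20
 = 46 + 205/4 + 39 + 37 + 24
 = 789/4
Net = 789/4 - 116 = 325/4

81.25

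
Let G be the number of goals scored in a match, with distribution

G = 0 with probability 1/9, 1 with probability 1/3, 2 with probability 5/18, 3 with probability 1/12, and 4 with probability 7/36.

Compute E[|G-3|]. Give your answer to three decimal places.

1.472

E[|G-3|] = Σ |g-3|·P(G=g)
 = 3·1/9 + 2·1/3 + 1·5/18 + 0·1/12 + 1·7/36
 = 1/3 + 2/3 + 5/18 + 0 + 7/36
 = 53/36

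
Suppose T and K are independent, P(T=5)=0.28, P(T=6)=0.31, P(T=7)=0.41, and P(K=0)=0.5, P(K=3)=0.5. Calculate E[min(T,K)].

1.5

E[min(T,K)] = Σ_t Σ_k min(t,k) · P(T=t)P(K=k)
 = 0·0.14 + 3·0.14 + 0·0.155 + 3·0.155 + 0·0.205 + 3·0.205
 = 0 + 0.42 + 0 + 0.465 + 0 + 0.615
 = 1.5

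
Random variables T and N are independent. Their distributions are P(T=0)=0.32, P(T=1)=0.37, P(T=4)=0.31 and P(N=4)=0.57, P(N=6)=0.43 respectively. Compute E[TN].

7.8246

E[TN] = Σ_t Σ_n tn · P(T=t)P(N=n)
 = 0·0.1824 + 0·0.1376 + 4·0.2109 + 6·0.1591 + 16·0.1767 + 24·0.1333
 = 0 + 0 + 0.8436 + 0.9546 + 2.8272 + 3.1992
 = 7.8246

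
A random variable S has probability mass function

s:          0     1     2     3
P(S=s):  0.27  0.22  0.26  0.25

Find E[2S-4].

-1.02

E[2S-4] = Σ (2s-4)·P(S=s)
 = (-4)·0.27 + (-2)·0.22 + 0·0.26 + 2·0.25
 = (-1.08) + (-0.44) + 0 + 0.5
 = -1.02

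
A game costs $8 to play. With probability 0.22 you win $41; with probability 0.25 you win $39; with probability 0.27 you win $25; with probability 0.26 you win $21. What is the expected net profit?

22.98

E[payout] = 41·0.22 + 39·0.25 + 25·0.27 + 21·0.26
 = 9.02 + 9.75 + 6.75 + 5.46
 = 30.98
Net = 30.98 - 8 = 22.98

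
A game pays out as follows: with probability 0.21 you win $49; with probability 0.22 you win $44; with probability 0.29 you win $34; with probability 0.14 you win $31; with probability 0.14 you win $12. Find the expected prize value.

35.85

E[payout] = 49·0.21 + 44·0.22 + 34·0.29 + 31·0.14 + 12·0.14
 = 10.29 + 9.68 + 9.86 + 4.34 + 1.68
 = 35.85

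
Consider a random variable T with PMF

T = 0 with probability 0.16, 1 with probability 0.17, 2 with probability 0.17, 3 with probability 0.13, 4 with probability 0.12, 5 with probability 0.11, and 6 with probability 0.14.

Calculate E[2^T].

16.62

E[2^T] = Σ 2^t·P(T=t)
 = 1·0.16 + 2·0.17 + 4·0.17 + 8·0.13 + 16·0.12 + 32·0.11 + 64·0.14
 = 0.16 + 0.34 + 0.68 + 1.04 + 1.92 + 3.52 + 8.96
 = 16.62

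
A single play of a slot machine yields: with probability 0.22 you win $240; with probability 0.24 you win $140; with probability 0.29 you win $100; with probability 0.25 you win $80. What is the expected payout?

E[payout] = 240·0.22 + 140·0.24 + 100·0.29 + 80·0.25
 = 52.8 + 33.6 + 29 + 20
 = 135.4

135.4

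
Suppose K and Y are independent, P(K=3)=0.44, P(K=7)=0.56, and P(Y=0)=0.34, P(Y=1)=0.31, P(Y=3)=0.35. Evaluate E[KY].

E[KY] = Σ_k Σ_y ky · P(K=k)P(Y=y)
 = 0·0.1496 + 3·0.1364 + 9·0.154 + 0·0.1904 + 7·0.1736 + 21·0.196
 = 0 + 0.4092 + 1.386 + 0 + 1.2152 + 4.116
 = 7.1264

7.1264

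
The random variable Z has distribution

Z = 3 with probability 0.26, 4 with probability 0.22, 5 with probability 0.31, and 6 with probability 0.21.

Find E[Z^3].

E[Z^3] = Σ z^3·P(Z=z)
 = 27·0.26 + 64·0.22 + 125·0.31 + 216·0.21
 = 7.02 + 14.08 + 38.75 + 45.36
 = 105.21

105.21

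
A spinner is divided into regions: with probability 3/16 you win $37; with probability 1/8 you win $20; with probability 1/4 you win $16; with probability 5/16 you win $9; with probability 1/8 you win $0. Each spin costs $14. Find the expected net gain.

E[payout] = 37·3/16 + 20·1/8 + 16·1/4 + 9·5/16 + 0·1/8
 = 111/16 + 5/2 + 4 + 45/16 + 0
 = 65/4
Net = 65/4 - 14 = 9/4

2.25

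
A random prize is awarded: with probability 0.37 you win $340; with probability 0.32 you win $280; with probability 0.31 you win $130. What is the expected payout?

255.7

E[payout] = 340·0.37 + 280·0.32 + 130·0.31
 = 125.8 + 89.6 + 40.3
 = 255.7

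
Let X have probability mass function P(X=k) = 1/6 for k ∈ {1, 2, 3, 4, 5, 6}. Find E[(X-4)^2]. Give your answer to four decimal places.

E[(X-4)^2] = Σ (x-4)^2·P(X=x)
 = 9·1/6 + 4·1/6 + 1·1/6 + 0·1/6 + 1·1/6 + 4·1/6
 = 3/2 + 2/3 + 1/6 + 0 + 1/6 + 2/3
 = 19/6

3.1667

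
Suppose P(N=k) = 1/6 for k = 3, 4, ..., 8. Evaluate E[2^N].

84

E[2^N] = Σ 2^n·P(N=n)
 = 8·1/6 + 16·1/6 + 32·1/6 + 64·1/6 + 128·1/6 + 256·1/6
 = 4/3 + 8/3 + 16/3 + 32/3 + 64/3 + 128/3
 = 84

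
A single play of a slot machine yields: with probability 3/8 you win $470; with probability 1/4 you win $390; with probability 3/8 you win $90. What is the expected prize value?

E[payout] = 470·3/8 + 390·1/4 + 90·3/8
 = 705/4 + 195/2 + 135/4
 = 615/2

307.5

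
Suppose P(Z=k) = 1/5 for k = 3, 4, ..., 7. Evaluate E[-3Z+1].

E[-3Z+1] = Σ (-3z+1)·P(Z=z)
 = (-8)·1/5 + (-11)·1/5 + (-14)·1/5 + (-17)·1/5 + (-20)·1/5
 = (-8/5) + (-11/5) + (-14/5) + (-17/5) + (-4)
 = -14

-14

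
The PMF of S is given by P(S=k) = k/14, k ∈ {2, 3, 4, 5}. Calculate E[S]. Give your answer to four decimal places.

E[S] = Σ s·P(S=s)
 = 2·1/7 + 3·3/14 + 4·2/7 + 5·5/14
 = 2/7 + 9/14 + 8/7 + 25/14
 = 27/7

3.8571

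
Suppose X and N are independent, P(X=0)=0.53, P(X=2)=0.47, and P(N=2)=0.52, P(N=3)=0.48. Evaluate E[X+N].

3.42

E[X+N] = Σ_x Σ_n (x+n) · P(X=x)P(N=n)
 = 2·0.2756 + 3·0.2544 + 4·0.2444 + 5·0.2256
 = 0.5512 + 0.7632 + 0.9776 + 1.128
 = 3.42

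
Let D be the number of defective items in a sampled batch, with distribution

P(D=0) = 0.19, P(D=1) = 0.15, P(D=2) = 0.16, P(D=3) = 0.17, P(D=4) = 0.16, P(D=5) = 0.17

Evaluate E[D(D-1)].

6.66

E[D(D-1)] = Σ d(d-1)·P(D=d)
 = 0·0.19 + 0·0.15 + 2·0.16 + 6·0.17 + 12·0.16 + 20·0.17
 = 0 + 0 + 0.32 + 1.02 + 1.92 + 3.4
 = 6.66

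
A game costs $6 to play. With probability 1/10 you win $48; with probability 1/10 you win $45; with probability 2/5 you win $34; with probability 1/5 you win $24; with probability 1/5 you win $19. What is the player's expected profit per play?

E[payout] = 48·1/10 + 45·1/10 + 34·2/5 + 24·1/5 + 19·1/5
 = 24/5 + 9/2 + 68/5 + 24/5 + 19/5
 = 63/2
Net = 63/2 - 6 = 51/2

25.5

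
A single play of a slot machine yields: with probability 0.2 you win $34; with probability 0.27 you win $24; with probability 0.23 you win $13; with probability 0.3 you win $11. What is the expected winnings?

19.57

E[payout] = 34·0.2 + 24·0.27 + 13·0.23 + 11·0.3
 = 6.8 + 6.48 + 2.99 + 3.3
 = 19.57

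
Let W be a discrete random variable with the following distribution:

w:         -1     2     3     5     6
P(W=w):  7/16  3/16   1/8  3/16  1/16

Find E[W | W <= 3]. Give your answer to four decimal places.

P(W <= 3) = 7/16 + 3/16 + 1/8 = 3/4.
E[W | W <= 3] = [(-1)·7/16 + 2·3/16 + 3·1/8] / (3/4)
 = 5/16 / (3/4)
 = 5/12

0.4167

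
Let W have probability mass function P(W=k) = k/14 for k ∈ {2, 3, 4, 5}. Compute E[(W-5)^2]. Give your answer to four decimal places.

2.4286

E[(W-5)^2] = Σ (w-5)^2·P(W=w)
 = 9·1/7 + 4·3/14 + 1·2/7 + 0·5/14
 = 9/7 + 6/7 + 2/7 + 0
 = 17/7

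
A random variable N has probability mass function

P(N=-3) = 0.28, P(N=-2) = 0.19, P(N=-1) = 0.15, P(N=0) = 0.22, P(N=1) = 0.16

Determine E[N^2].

E[N^2] = Σ n^2·P(N=n)
 = 9·0.28 + 4·0.19 + 1·0.15 + 0·0.22 + 1·0.16
 = 2.52 + 0.76 + 0.15 + 0 + 0.16
 = 3.59

3.59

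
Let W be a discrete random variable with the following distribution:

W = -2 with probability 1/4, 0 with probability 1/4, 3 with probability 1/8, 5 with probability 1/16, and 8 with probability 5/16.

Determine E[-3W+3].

-5.0625

E[-3W+3] = Σ (-3w+3)·P(W=w)
 = 9·1/4 + 3·1/4 + (-6)·1/8 + (-12)·1/16 + (-21)·5/16
 = 9/4 + 3/4 + (-3/4) + (-3/4) + (-105/16)
 = -81/16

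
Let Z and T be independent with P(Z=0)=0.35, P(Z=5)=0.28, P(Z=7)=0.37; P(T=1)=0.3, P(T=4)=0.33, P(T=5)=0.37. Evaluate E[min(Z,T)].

E[min(Z,T)] = Σ_z Σ_t min(z,t) · P(Z=z)P(T=t)
 = 0·0.105 + 0·0.1155 + 0·0.1295 + 1·0.084 + 4·0.0924 + 5·0.1036 + 1·0.111 + 4·0.1221 + 5·0.1369
 = 0 + 0 + 0 + 0.084 + 0.3696 + 0.518 + 0.111 + 0.4884 + 0.6845
 = 2.2555

2.2555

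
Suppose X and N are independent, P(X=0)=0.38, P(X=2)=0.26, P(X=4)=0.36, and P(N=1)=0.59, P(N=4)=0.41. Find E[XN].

E[XN] = Σ_x Σ_n xn · P(X=x)P(N=n)
 = 0·0.2242 + 0·0.1558 + 2·0.1534 + 8·0.1066 + 4·0.2124 + 16·0.1476
 = 0 + 0 + 0.3068 + 0.8528 + 0.8496 + 2.3616
 = 4.3708

4.3708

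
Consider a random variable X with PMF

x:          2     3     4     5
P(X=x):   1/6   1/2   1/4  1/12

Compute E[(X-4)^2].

E[(X-4)^2] = Σ (x-4)^2·P(X=x)
 = 4·1/6 + 1·1/2 + 0·1/4 + 1·1/12
 = 2/3 + 1/2 + 0 + 1/12
 = 5/4

1.25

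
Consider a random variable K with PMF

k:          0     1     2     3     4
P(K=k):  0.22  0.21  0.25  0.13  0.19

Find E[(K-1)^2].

2.7

E[(K-1)^2] = Σ (k-1)^2·P(K=k)
 = 1·0.22 + 0·0.21 + 1·0.25 + 4·0.13 + 9·0.19
 = 0.22 + 0 + 0.25 + 0.52 + 1.71
 = 2.7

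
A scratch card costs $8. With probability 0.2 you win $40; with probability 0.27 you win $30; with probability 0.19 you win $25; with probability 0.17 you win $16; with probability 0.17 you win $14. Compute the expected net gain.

E[payout] = 40·0.2 + 30·0.27 + 25·0.19 + 16·0.17 + 14·0.17
 = 8 + 8.1 + 4.75 + 2.72 + 2.38
 = 25.95
Net = 25.95 - 8 = 17.95

17.95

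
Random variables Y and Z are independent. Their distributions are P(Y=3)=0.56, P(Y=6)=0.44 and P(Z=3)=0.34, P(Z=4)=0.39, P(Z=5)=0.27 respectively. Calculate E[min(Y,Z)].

3.4092

E[min(Y,Z)] = Σ_y Σ_z min(y,z) · P(Y=y)P(Z=z)
 = 3·0.1904 + 3·0.2184 + 3·0.1512 + 3·0.1496 + 4·0.1716 + 5·0.1188
 = 0.5712 + 0.6552 + 0.4536 + 0.4488 + 0.6864 + 0.594
 = 3.4092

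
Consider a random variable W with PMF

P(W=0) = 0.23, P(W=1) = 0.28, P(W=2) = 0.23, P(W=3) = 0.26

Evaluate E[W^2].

3.54

E[W^2] = Σ w^2·P(W=w)
 = 0·0.23 + 1·0.28 + 4·0.23 + 9·0.26
 = 0 + 0.28 + 0.92 + 2.34
 = 3.54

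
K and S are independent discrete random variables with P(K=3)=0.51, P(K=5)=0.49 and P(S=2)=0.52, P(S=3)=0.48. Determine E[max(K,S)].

E[max(K,S)] = Σ_k Σ_s max(k,s) · P(K=k)P(S=s)
 = 3·0.2652 + 3·0.2448 + 5·0.2548 + 5·0.2352
 = 0.7956 + 0.7344 + 1.274 + 1.176
 = 3.98

3.98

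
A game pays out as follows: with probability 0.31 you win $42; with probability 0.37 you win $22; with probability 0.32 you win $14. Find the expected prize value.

25.64

E[payout] = 42·0.31 + 22·0.37 + 14·0.32
 = 13.02 + 8.14 + 4.48
 = 25.64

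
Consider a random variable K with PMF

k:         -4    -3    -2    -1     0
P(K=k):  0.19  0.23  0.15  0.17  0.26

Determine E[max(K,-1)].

E[max(K,-1)] = Σ max(k,-1)·P(K=k)
 = (-1)·0.19 + (-1)·0.23 + (-1)·0.15 + (-1)·0.17 + 0·0.26
 = (-0.19) + (-0.23) + (-0.15) + (-0.17) + 0
 = -0.74

-0.74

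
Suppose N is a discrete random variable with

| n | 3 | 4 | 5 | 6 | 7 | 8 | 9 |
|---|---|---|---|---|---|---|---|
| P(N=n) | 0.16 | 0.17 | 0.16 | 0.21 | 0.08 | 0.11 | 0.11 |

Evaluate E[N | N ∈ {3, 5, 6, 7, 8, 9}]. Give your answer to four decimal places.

P(N ∈ {3, 5, 6, 7, 8, 9}) = 0.16 + 0.16 + 0.21 + 0.08 + 0.11 + 0.11 = 0.83.
E[N | N ∈ {3, 5, 6, 7, 8, 9}] = [3·0.16 + 5·0.16 + 6·0.21 + 7·0.08 + 8·0.11 + 9·0.11] / 0.83
 = 4.97 / 0.83
 = 497/83

5.9880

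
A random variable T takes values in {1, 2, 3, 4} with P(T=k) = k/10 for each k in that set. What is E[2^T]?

9.8

E[2^T] = Σ 2^t·P(T=t)
 = 2·1/10 + 4·1/5 + 8·3/10 + 16·2/5
 = 1/5 + 4/5 + 12/5 + 32/5
 = 49/5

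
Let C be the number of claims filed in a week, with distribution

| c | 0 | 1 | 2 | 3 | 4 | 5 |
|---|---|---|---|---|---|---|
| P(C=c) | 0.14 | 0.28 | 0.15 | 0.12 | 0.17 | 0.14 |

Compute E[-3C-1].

E[-3C-1] = Σ (-3c-1)·P(C=c)
 = (-1)·0.14 + (-4)·0.28 + (-7)·0.15 + (-10)·0.12 + (-13)·0.17 + (-16)·0.14
 = (-0.14) + (-1.12) + (-1.05) + (-1.2) + (-2.21) + (-2.24)
 = -7.96

-7.96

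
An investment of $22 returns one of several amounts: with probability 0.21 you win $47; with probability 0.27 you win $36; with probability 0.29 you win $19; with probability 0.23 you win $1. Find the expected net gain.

3.33

E[payout] = 47·0.21 + 36·0.27 + 19·0.29 + 1·0.23
 = 9.87 + 9.72 + 5.51 + 0.23
 = 25.33
Net = 25.33 - 22 = 3.33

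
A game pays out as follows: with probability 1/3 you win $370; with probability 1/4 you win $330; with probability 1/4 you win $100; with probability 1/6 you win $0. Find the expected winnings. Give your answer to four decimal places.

E[payout] = 370·1/3 + 330·1/4 + 100·1/4 + 0·1/6
 = 370/3 + 165/2 + 25 + 0
 = 1385/6

230.8333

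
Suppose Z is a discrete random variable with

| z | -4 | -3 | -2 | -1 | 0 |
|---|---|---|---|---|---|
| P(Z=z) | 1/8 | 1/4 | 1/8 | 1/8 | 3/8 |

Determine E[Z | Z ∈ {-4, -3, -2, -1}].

-2.6

P(Z ∈ {-4, -3, -2, -1}) = 1/8 + 1/4 + 1/8 + 1/8 = 5/8.
E[Z | Z ∈ {-4, -3, -2, -1}] = [(-4)·1/8 + (-3)·1/4 + (-2)·1/8 + (-1)·1/8] / (5/8)
 = -13/8 / (5/8)
 = -13/5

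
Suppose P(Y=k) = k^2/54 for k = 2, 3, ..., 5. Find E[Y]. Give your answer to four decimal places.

E[Y] = Σ y·P(Y=y)
 = 2·2/27 + 3·1/6 + 4·8/27 + 5·25/54
 = 4/27 + 1/2 + 32/27 + 125/54
 = 112/27

4.1481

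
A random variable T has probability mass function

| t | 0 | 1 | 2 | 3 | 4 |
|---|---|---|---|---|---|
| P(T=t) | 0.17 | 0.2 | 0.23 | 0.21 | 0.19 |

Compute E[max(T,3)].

3.19

E[max(T,3)] = Σ max(t,3)·P(T=t)
 = 3·0.17 + 3·0.2 + 3·0.23 + 3·0.21 + 4·0.19
 = 0.51 + 0.6 + 0.69 + 0.63 + 0.76
 = 3.19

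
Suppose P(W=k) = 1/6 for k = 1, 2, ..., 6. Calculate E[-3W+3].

E[-3W+3] = Σ (-3w+3)·P(W=w)
 = 0·1/6 + (-3)·1/6 + (-6)·1/6 + (-9)·1/6 + (-12)·1/6 + (-15)·1/6
 = 0 + (-1/2) + (-1) + (-3/2) + (-2) + (-5/2)
 = -15/2

-7.5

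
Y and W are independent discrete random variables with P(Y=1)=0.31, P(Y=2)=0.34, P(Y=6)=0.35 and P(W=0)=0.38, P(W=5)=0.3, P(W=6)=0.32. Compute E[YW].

E[YW] = Σ_y Σ_w yw · P(Y=y)P(W=w)
 = 0·0.1178 + 5·0.093 + 6·0.0992 + 0·0.1292 + 10·0.102 + 12·0.1088 + 0·0.133 + 30·0.105 + 36·0.112
 = 0 + 0.465 + 0.5952 + 0 + 1.02 + 1.3056 + 0 + 3.15 + 4.032
 = 10.5678

10.5678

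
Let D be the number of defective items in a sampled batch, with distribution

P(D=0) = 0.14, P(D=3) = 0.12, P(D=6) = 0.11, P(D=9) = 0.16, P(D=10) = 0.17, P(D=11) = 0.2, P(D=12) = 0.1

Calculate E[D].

7.56

E[D] = Σ d·P(D=d)
 = 0·0.14 + 3·0.12 + 6·0.11 + 9·0.16 + 10·0.17 + 11·0.2 + 12·0.1
 = 0 + 0.36 + 0.66 + 1.44 + 1.7 + 2.2 + 1.2
 = 7.56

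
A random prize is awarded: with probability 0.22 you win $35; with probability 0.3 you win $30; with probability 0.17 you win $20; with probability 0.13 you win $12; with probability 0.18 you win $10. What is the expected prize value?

23.46

E[payout] = 35·0.22 + 30·0.3 + 20·0.17 + 12·0.13 + 10·0.18
 = 7.7 + 9 + 3.4 + 1.56 + 1.8
 = 23.46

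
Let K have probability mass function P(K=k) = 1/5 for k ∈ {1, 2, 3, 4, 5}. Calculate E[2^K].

E[2^K] = Σ 2^k·P(K=k)
 = 2·1/5 + 4·1/5 + 8·1/5 + 16·1/5 + 32·1/5
 = 2/5 + 4/5 + 8/5 + 16/5 + 32/5
 = 62/5

12.4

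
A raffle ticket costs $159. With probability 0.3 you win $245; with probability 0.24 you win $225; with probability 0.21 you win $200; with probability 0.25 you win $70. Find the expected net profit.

E[payout] = 245·0.3 + 225·0.24 + 200·0.21 + 70·0.25
 = 73.5 + 54 + 42 + 17.5
 = 187
Net = 187 - 159 = 28

28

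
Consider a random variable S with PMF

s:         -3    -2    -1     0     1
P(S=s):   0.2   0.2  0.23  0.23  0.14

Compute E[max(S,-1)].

-0.49

E[max(S,-1)] = Σ max(s,-1)·P(S=s)
 = (-1)·0.2 + (-1)·0.2 + (-1)·0.23 + 0·0.23 + 1·0.14
 = (-0.2) + (-0.2) + (-0.23) + 0 + 0.14
 = -0.49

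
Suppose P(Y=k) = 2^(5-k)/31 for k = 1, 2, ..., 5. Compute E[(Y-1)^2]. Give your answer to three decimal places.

1.871

E[(Y-1)^2] = Σ (y-1)^2·P(Y=y)
 = 0·16/31 + 1·8/31 + 4·4/31 + 9·2/31 + 16·1/31
 = 0 + 8/31 + 16/31 + 18/31 + 16/31
 = 58/31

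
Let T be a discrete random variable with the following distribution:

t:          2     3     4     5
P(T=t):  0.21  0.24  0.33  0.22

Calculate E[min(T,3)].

2.79

E[min(T,3)] = Σ min(t,3)·P(T=t)
 = 2·0.21 + 3·0.24 + 3·0.33 + 3·0.22
 = 0.42 + 0.72 + 0.99 + 0.66
 = 2.79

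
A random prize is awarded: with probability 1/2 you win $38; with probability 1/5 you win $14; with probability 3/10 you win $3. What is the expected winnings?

E[payout] = 38·1/2 + 14·1/5 + 3·3/10
 = 19 + 14/5 + 9/10
 = 227/10

22.7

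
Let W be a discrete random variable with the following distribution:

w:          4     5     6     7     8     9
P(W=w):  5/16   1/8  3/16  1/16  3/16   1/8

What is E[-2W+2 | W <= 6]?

P(W <= 6) = 5/16 + 1/8 + 3/16 = 5/8.
E[-2W+2 | W <= 6] = [(-6)·5/16 + (-8)·1/8 + (-10)·3/16] / (5/8)
 = -19/4 / (5/8)
 = -38/5

-7.6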